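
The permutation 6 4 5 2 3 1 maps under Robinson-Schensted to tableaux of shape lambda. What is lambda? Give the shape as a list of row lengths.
Row-insert each entry into an empty tableau.

After inserting 6: P = [[6]].
After inserting 4: P = [[4], [6]].
After inserting 5: P = [[4, 5], [6]].
After inserting 2: P = [[2, 5], [4], [6]].
After inserting 3: P = [[2, 3], [4, 5], [6]].
After inserting 1: P = [[1, 3], [2, 5], [4], [6]].

The final insertion tableau P = [[1, 3], [2, 5], [4], [6]] has shape [2, 2, 1, 1].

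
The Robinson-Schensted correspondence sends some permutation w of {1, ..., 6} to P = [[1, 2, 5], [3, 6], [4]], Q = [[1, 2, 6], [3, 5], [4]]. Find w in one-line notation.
Reverse the RSK construction: for i from n down to 1, find the cell of Q containing i, remove the entry at that cell from P, and reverse-bump it up through P; the value ejected from row 1 is w(i).

Step i=6: Q has 6 at row 1, column 3; remove that cell from P, ejecting 5. So w(6) = 5. P is now [[1, 2], [3, 6], [4]].
Step i=5: Q has 5 at row 2, column 2; remove 6 from row 2 of P and reverse-bump: 6 enters row 1 and ejects 2. So w(5) = 2. P is now [[1, 6], [3], [4]].
Step i=4: Q has 4 at row 3, column 1; remove 4 from row 3 of P and reverse-bump: 4 enters row 2 and ejects 3; 3 enters row 1 and ejects 1. So w(4) = 1. P is now [[3, 6], [4]].
Step i=3: Q has 3 at row 2, column 1; remove 4 from row 2 of P and reverse-bump: 4 enters row 1 and ejects 3. So w(3) = 3. P is now [[4, 6]].
Step i=2: Q has 2 at row 1, column 2; remove that cell from P, ejecting 6. So w(2) = 6. P is now [[4]].
Step i=1: Q has 1 at row 1, column 1; remove that cell from P, ejecting 4. So w(1) = 4. P is now [].

So w = 4 6 3 1 2 5.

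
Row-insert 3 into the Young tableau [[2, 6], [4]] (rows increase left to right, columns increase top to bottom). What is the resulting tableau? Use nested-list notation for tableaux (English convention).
In row 1, 3 replaces 6 (the leftmost entry greater than 3); 6 is bumped to row 2. 6 is appended to row 2. The new tableau is [[2, 3], [4, 6]].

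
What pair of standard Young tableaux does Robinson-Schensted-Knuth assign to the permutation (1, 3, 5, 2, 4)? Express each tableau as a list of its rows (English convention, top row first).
Insert each entry of the permutation into P by Schensted row insertion, recording in Q the position of each new cell.

Insert 1: appended to row 1. P = [[1]].
Insert 3: appended to row 1. P = [[1, 3]].
Insert 5: appended to row 1. P = [[1, 3, 5]].
Insert 2: 2 bumps 3 from row 1; 3 starts row 2. P = [[1, 2, 5], [3]].
Insert 4: 4 bumps 5 from row 1; 5 appends to row 2. P = [[1, 2, 4], [3, 5]].

So P = [[1, 2, 4], [3, 5]], Q = [[1, 2, 3], [4, 5]].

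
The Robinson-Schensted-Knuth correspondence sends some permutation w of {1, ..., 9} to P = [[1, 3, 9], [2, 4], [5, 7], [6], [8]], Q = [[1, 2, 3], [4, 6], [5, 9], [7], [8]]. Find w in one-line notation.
Reverse RSK: for i = n, n-1, ..., 1, locate i in Q, remove the corresponding corner cell from P, and reverse-bump its entry up through P; the value ejected from row 1 is w(i).

So w = 6 8 9 7 2 5 4 1 3.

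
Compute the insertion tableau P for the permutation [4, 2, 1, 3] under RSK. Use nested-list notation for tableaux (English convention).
P = [[1, 3], [2], [4]]

Insert 4: appended to row 1. P = [[4]].
Insert 2: 2 bumps 4 from row 1; 4 starts row 2. P = [[2], [4]].
Insert 1: 1 bumps 2 from row 1; 2 bumps 4 from row 2; 4 starts row 3. P = [[1], [2], [4]].
Insert 3: appended to row 1. P = [[1, 3], [2], [4]].

So P = [[1, 3], [2], [4]].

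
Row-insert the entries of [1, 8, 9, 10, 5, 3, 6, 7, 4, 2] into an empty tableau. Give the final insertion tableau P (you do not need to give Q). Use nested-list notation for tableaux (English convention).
Insert 1: appended to row 1. P = [[1]].
Insert 8: appended to row 1. P = [[1, 8]].
Insert 9: appended to row 1. P = [[1, 8, 9]].
Insert 10: appended to row 1. P = [[1, 8, 9, 10]].
Insert 5: 5 bumps 8 from row 1; 8 starts row 2. P = [[1, 5, 9, 10], [8]].
Insert 3: 3 bumps 5 from row 1; 5 bumps 8 from row 2; 8 starts row 3. P = [[1, 3, 9, 10], [5], [8]].
Insert 6: 6 bumps 9 from row 1; 9 appends to row 2. P = [[1, 3, 6, 10], [5, 9], [8]].
Insert 7: 7 bumps 10 from row 1; 10 appends to row 2. P = [[1, 3, 6, 7], [5, 9, 10], [8]].
Insert 4: 4 bumps 6 from row 1; 6 bumps 9 from row 2; 9 appends to row 3. P = [[1, 3, 4, 7], [5, 6, 10], [8, 9]].
Insert 2: 2 bumps 3 from row 1; 3 bumps 5 from row 2; 5 bumps 8 from row 3; 8 starts row 4. P = [[1, 2, 4, 7], [3, 6, 10], [5, 9], [8]].

So P = [[1, 2, 4, 7], [3, 6, 10], [5, 9], [8]].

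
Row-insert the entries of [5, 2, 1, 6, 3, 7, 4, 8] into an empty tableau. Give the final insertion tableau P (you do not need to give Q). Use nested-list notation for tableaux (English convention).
Insert 5: appended to row 1. P = [[5]].
Insert 2: 2 bumps 5 from row 1; 5 starts row 2. P = [[2], [5]].
Insert 1: 1 bumps 2 from row 1; 2 bumps 5 from row 2; 5 starts row 3. P = [[1], [2], [5]].
Insert 6: appended to row 1. P = [[1, 6], [2], [5]].
Insert 3: 3 bumps 6 from row 1; 6 appends to row 2. P = [[1, 3], [2, 6], [5]].
Insert 7: appended to row 1. P = [[1, 3, 7], [2, 6], [5]].
Insert 4: 4 bumps 7 from row 1; 7 appends to row 2. P = [[1, 3, 4], [2, 6, 7], [5]].
Insert 8: appended to row 1. P = [[1, 3, 4, 8], [2, 6, 7], [5]].

So P = [[1, 3, 4, 8], [2, 6, 7], [5]].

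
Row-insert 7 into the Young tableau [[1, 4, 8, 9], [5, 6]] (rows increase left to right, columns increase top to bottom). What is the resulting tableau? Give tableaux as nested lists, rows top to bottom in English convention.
In row 1, 7 replaces 8 (the leftmost entry greater than 7); 8 is bumped to row 2. 8 is appended to row 2. The new tableau is [[1, 4, 7, 9], [5, 6, 8]].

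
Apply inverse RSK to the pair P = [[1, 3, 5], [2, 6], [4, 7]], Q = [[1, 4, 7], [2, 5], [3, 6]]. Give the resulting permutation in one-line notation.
4 2 1 7 6 3 5

Reverse the RSK construction: for i from n down to 1, find the cell of Q containing i, remove the entry at that cell from P, and reverse-bump it up through P; the value ejected from row 1 is w(i).

Step i=7: Q has 7 at row 1, column 3; remove that cell from P, ejecting 5. So w(7) = 5. P is now [[1, 3], [2, 6], [4, 7]].
Step i=6: Q has 6 at row 3, column 2; remove 7 from row 3 of P and reverse-bump: 7 enters row 2 and ejects 6; 6 enters row 1 and ejects 3. So w(6) = 3. P is now [[1, 6], [2, 7], [4]].
Step i=5: Q has 5 at row 2, column 2; remove 7 from row 2 of P and reverse-bump: 7 enters row 1 and ejects 6. So w(5) = 6. P is now [[1, 7], [2], [4]].
Step i=4: Q has 4 at row 1, column 2; remove that cell from P, ejecting 7. So w(4) = 7. P is now [[1], [2], [4]].
Step i=3: Q has 3 at row 3, column 1; remove 4 from row 3 of P and reverse-bump: 4 enters row 2 and ejects 2; 2 enters row 1 and ejects 1. So w(3) = 1. P is now [[2], [4]].
Step i=2: Q has 2 at row 2, column 1; remove 4 from row 2 of P and reverse-bump: 4 enters row 1 and ejects 2. So w(2) = 2. P is now [[4]].
Step i=1: Q has 1 at row 1, column 1; remove that cell from P, ejecting 4. So w(1) = 4. P is now [].

So w = 4 2 1 7 6 3 5.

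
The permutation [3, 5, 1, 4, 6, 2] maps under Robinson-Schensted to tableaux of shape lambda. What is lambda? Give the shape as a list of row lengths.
[3, 2, 1]

RSK row insertion gives P = [[1, 2, 6], [3, 4], [5]], which has shape [3, 2, 1].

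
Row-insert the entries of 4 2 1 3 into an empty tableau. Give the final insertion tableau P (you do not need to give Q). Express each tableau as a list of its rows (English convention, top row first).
After inserting 4: P = [[4]].
After inserting 2: P = [[2], [4]].
After inserting 1: P = [[1], [2], [4]].
After inserting 3: P = [[1, 3], [2], [4]].

So P = [[1, 3], [2], [4]].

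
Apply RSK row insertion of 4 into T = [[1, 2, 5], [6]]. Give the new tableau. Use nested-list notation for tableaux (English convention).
[[1, 2, 4], [5], [6]]

In row 1, 4 replaces 5 (the leftmost entry greater than 4); 5 is bumped to row 2. In row 2, 5 replaces 6 (the leftmost entry greater than 5); 6 is bumped to row 3. 6 starts a new row 3. The new tableau is [[1, 2, 4], [5], [6]].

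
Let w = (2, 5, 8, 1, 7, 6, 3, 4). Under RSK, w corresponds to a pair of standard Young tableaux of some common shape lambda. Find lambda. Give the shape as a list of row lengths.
Row-insert each entry into an empty tableau.

After inserting 2: P = [[2]].
After inserting 5: P = [[2, 5]].
After inserting 8: P = [[2, 5, 8]].
After inserting 1: P = [[1, 5, 8], [2]].
After inserting 7: P = [[1, 5, 7], [2, 8]].
After inserting 6: P = [[1, 5, 6], [2, 7], [8]].
After inserting 3: P = [[1, 3, 6], [2, 5], [7], [8]].
After inserting 4: P = [[1, 3, 4], [2, 5, 6], [7], [8]].

The final insertion tableau P = [[1, 3, 4], [2, 5, 6], [7], [8]] has shape [3, 3, 1, 1].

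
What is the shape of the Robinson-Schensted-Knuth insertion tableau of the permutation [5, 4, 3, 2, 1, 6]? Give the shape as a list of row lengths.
[2, 1, 1, 1, 1]

Row-insert each entry into an empty tableau.

After inserting 5: P = [[5]].
After inserting 4: P = [[4], [5]].
After inserting 3: P = [[3], [4], [5]].
After inserting 2: P = [[2], [3], [4], [5]].
After inserting 1: P = [[1], [2], [3], [4], [5]].
After inserting 6: P = [[1, 6], [2], [3], [4], [5]].

The final insertion tableau P = [[1, 6], [2], [3], [4], [5]] has shape [2, 1, 1, 1, 1].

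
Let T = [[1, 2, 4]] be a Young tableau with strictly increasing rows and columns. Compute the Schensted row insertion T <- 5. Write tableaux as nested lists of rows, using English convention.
5 is larger than every entry of row 1, so it is appended to row 1. The new tableau is [[1, 2, 4, 5]].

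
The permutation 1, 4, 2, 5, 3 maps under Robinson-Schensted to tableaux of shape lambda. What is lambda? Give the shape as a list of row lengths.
[3, 2]

Row-insert each entry into an empty tableau.

After inserting 1: P = [[1]].
After inserting 4: P = [[1, 4]].
After inserting 2: P = [[1, 2], [4]].
After inserting 5: P = [[1, 2, 5], [4]].
After inserting 3: P = [[1, 2, 3], [4, 5]].

The final insertion tableau P = [[1, 2, 3], [4, 5]] has shape [3, 2].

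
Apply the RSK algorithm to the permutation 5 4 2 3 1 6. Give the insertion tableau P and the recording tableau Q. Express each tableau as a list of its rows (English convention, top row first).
Insert each entry of the permutation into P by Schensted row insertion, recording in Q the position of each new cell.

Insert 5: appended to row 1. P = [[5]].
Insert 4: 4 bumps 5 from row 1; 5 starts row 2. P = [[4], [5]].
Insert 2: 2 bumps 4 from row 1; 4 bumps 5 from row 2; 5 starts row 3. P = [[2], [4], [5]].
Insert 3: appended to row 1. P = [[2, 3], [4], [5]].
Insert 1: 1 bumps 2 from row 1; 2 bumps 4 from row 2; 4 bumps 5 from row 3; 5 starts row 4. P = [[1, 3], [2], [4], [5]].
Insert 6: appended to row 1. P = [[1, 3, 6], [2], [4], [5]].

So P = [[1, 3, 6], [2], [4], [5]], Q = [[1, 4, 6], [2], [3], [5]].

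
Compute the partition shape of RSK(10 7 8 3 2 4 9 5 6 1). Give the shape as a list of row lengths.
[4, 3, 1, 1, 1]

Row-insert each entry into an empty tableau.

After inserting 10: P = [[10]].
After inserting 7: P = [[7], [10]].
After inserting 8: P = [[7, 8], [10]].
After inserting 3: P = [[3, 8], [7], [10]].
After inserting 2: P = [[2, 8], [3], [7], [10]].
After inserting 4: P = [[2, 4], [3, 8], [7], [10]].
After inserting 9: P = [[2, 4, 9], [3, 8], [7], [10]].
After inserting 5: P = [[2, 4, 5], [3, 8, 9], [7], [10]].
After inserting 6: P = [[2, 4, 5, 6], [3, 8, 9], [7], [10]].
After inserting 1: P = [[1, 4, 5, 6], [2, 8, 9], [3], [7], [10]].

The final insertion tableau P = [[1, 4, 5, 6], [2, 8, 9], [3], [7], [10]] has shape [4, 3, 1, 1, 1].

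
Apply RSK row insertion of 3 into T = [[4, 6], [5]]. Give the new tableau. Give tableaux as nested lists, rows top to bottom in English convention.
In row 1, 3 replaces 4 (the leftmost entry greater than 3); 4 is bumped to row 2. In row 2, 4 replaces 5 (the leftmost entry greater than 4); 5 is bumped to row 3. 5 starts a new row 3. The new tableau is [[3, 6], [4], [5]].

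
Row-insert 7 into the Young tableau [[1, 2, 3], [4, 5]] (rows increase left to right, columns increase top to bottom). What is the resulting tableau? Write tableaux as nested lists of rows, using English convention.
[[1, 2, 3, 7], [4, 5]]

7 is larger than every entry of row 1, so it is appended to row 1. The new tableau is [[1, 2, 3, 7], [4, 5]].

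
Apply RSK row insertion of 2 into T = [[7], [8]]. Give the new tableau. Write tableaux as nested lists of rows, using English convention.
In row 1, 2 replaces 7 (the leftmost entry greater than 2); 7 is bumped to row 2. In row 2, 7 replaces 8 (the leftmost entry greater than 7); 8 is bumped to row 3. 8 starts a new row 3. The new tableau is [[2], [7], [8]].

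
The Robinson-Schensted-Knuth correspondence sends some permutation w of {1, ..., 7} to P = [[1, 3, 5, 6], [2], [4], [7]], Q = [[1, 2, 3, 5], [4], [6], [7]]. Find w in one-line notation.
2 4 7 5 6 3 1

Reverse the RSK construction: for i from n down to 1, find the cell of Q containing i, remove the entry at that cell from P, and reverse-bump it up through P; the value ejected from row 1 is w(i).

Step i=7: Q has 7 at row 4, column 1; remove 7 from row 4 of P and reverse-bump: 7 enters row 3 and ejects 4; 4 enters row 2 and ejects 2; 2 enters row 1 and ejects 1. So w(7) = 1. P is now [[2, 3, 5, 6], [4], [7]].
Step i=6: Q has 6 at row 3, column 1; remove 7 from row 3 of P and reverse-bump: 7 enters row 2 and ejects 4; 4 enters row 1 and ejects 3. So w(6) = 3. P is now [[2, 4, 5, 6], [7]].
Step i=5: Q has 5 at row 1, column 4; remove that cell from P, ejecting 6. So w(5) = 6. P is now [[2, 4, 5], [7]].
Step i=4: Q has 4 at row 2, column 1; remove 7 from row 2 of P and reverse-bump: 7 enters row 1 and ejects 5. So w(4) = 5. P is now [[2, 4, 7]].
Step i=3: Q has 3 at row 1, column 3; remove that cell from P, ejecting 7. So w(3) = 7. P is now [[2, 4]].
Step i=2: Q has 2 at row 1, column 2; remove that cell from P, ejecting 4. So w(2) = 4. P is now [[2]].
Step i=1: Q has 1 at row 1, column 1; remove that cell from P, ejecting 2. So w(1) = 2. P is now [].

So w = 2 4 7 5 6 3 1.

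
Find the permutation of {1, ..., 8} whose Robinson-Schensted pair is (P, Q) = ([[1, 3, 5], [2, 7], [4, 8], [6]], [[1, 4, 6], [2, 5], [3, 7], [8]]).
Reverse the RSK construction: for i from n down to 1, find the cell of Q containing i, remove the entry at that cell from P, and reverse-bump it up through P; the value ejected from row 1 is w(i).

Step i=8: Q has 8 at row 4, column 1; remove 6 from row 4 of P and reverse-bump: 6 enters row 3 and ejects 4; 4 enters row 2 and ejects 2; 2 enters row 1 and ejects 1. So w(8) = 1. P is now [[2, 3, 5], [4, 7], [6, 8]].
Step i=7: Q has 7 at row 3, column 2; remove 8 from row 3 of P and reverse-bump: 8 enters row 2 and ejects 7; 7 enters row 1 and ejects 5. So w(7) = 5. P is now [[2, 3, 7], [4, 8], [6]].
Step i=6: Q has 6 at row 1, column 3; remove that cell from P, ejecting 7. So w(6) = 7. P is now [[2, 3], [4, 8], [6]].
Step i=5: Q has 5 at row 2, column 2; remove 8 from row 2 of P and reverse-bump: 8 enters row 1 and ejects 3. So w(5) = 3. P is now [[2, 8], [4], [6]].
Step i=4: Q has 4 at row 1, column 2; remove that cell from P, ejecting 8. So w(4) = 8. P is now [[2], [4], [6]].
Step i=3: Q has 3 at row 3, column 1; remove 6 from row 3 of P and reverse-bump: 6 enters row 2 and ejects 4; 4 enters row 1 and ejects 2. So w(3) = 2. P is now [[4], [6]].
Step i=2: Q has 2 at row 2, column 1; remove 6 from row 2 of P and reverse-bump: 6 enters row 1 and ejects 4. So w(2) = 4. P is now [[6]].
Step i=1: Q has 1 at row 1, column 1; remove that cell from P, ejecting 6. So w(1) = 6. P is now [].

So w = 6 4 2 8 3 7 5 1.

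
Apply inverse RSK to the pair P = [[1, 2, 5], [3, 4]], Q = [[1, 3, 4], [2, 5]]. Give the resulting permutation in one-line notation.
3 1 4 5 2

Reverse the RSK construction: for i from n down to 1, find the cell of Q containing i, remove the entry at that cell from P, and reverse-bump it up through P; the value ejected from row 1 is w(i).

Step i=5: Q has 5 at row 2, column 2; remove 4 from row 2 of P and reverse-bump: 4 enters row 1 and ejects 2. So w(5) = 2. P is now [[1, 4, 5], [3]].
Step i=4: Q has 4 at row 1, column 3; remove that cell from P, ejecting 5. So w(4) = 5. P is now [[1, 4], [3]].
Step i=3: Q has 3 at row 1, column 2; remove that cell from P, ejecting 4. So w(3) = 4. P is now [[1], [3]].
Step i=2: Q has 2 at row 2, column 1; remove 3 from row 2 of P and reverse-bump: 3 enters row 1 and ejects 1. So w(2) = 1. P is now [[3]].
Step i=1: Q has 1 at row 1, column 1; remove that cell from P, ejecting 3. So w(1) = 3. P is now [].

So w = 3 1 4 5 2.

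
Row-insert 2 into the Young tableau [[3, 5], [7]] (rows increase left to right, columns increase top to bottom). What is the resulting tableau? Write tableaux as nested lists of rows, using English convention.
[[2, 5], [3], [7]]

In row 1, 2 replaces 3 (the leftmost entry greater than 2); 3 is bumped to row 2. In row 2, 3 replaces 7 (the leftmost entry greater than 3); 7 is bumped to row 3. 7 starts a new row 3. The new tableau is [[2, 5], [3], [7]].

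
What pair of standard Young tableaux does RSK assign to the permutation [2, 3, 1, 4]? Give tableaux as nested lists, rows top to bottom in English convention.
Insert each entry of the permutation into P by Schensted row insertion, recording in Q the position of each new cell.

Insert 2: appended to row 1. P = [[2]], Q = [[1]].
Insert 3: appended to row 1. P = [[2, 3]], Q = [[1, 2]].
Insert 1: 1 bumps 2 from row 1; 2 starts row 2. P = [[1, 3], [2]], Q = [[1, 2], [3]].
Insert 4: appended to row 1. P = [[1, 3, 4], [2]], Q = [[1, 2, 4], [3]].

So P = [[1, 3, 4], [2]], Q = [[1, 2, 4], [3]].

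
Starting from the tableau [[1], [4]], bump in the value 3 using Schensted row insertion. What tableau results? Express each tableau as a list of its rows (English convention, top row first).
[[1, 3], [4]]

3 is larger than every entry of row 1, so it is appended to row 1. The new tableau is [[1, 3], [4]].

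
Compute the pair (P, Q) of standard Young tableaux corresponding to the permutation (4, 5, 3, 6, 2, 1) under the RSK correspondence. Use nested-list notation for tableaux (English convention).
P = [[1, 5, 6], [2], [3], [4]], Q = [[1, 2, 4], [3], [5], [6]]

Insert each entry of the permutation into P by Schensted row insertion, recording in Q the position of each new cell.

Insert 4: appended to row 1. P = [[4]], Q = [[1]].
Insert 5: appended to row 1. P = [[4, 5]], Q = [[1, 2]].
Insert 3: 3 bumps 4 from row 1; 4 starts row 2. P = [[3, 5], [4]], Q = [[1, 2], [3]].
Insert 6: appended to row 1. P = [[3, 5, 6], [4]], Q = [[1, 2, 4], [3]].
Insert 2: 2 bumps 3 from row 1; 3 bumps 4 from row 2; 4 starts row 3. P = [[2, 5, 6], [3], [4]], Q = [[1, 2, 4], [3], [5]].
Insert 1: 1 bumps 2 from row 1; 2 bumps 3 from row 2; 3 bumps 4 from row 3; 4 starts row 4. P = [[1, 5, 6], [2], [3], [4]], Q = [[1, 2, 4], [3], [5], [6]].

So P = [[1, 5, 6], [2], [3], [4]], Q = [[1, 2, 4], [3], [5], [6]].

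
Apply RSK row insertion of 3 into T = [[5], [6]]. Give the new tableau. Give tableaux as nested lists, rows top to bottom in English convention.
In row 1, 3 replaces 5 (the leftmost entry greater than 3); 5 is bumped to row 2. In row 2, 5 replaces 6 (the leftmost entry greater than 5); 6 is bumped to row 3. 6 starts a new row 3. The new tableau is [[3], [5], [6]].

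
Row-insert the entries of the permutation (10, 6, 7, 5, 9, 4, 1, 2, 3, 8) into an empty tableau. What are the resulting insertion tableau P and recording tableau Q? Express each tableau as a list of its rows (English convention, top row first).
P = [[1, 2, 3, 8], [4, 7, 9], [5], [6], [10]], Q = [[1, 3, 5, 10], [2, 8, 9], [4], [6], [7]]

Insert each entry of the permutation into P by Schensted row insertion, recording in Q the position of each new cell.

After inserting 10: P = [[10]].
After inserting 6: P = [[6], [10]].
After inserting 7: P = [[6, 7], [10]].
After inserting 5: P = [[5, 7], [6], [10]].
After inserting 9: P = [[5, 7, 9], [6], [10]].
After inserting 4: P = [[4, 7, 9], [5], [6], [10]].
After inserting 1: P = [[1, 7, 9], [4], [5], [6], [10]].
After inserting 2: P = [[1, 2, 9], [4, 7], [5], [6], [10]].
After inserting 3: P = [[1, 2, 3], [4, 7, 9], [5], [6], [10]].
After inserting 8: P = [[1, 2, 3, 8], [4, 7, 9], [5], [6], [10]].

So P = [[1, 2, 3, 8], [4, 7, 9], [5], [6], [10]], Q = [[1, 3, 5, 10], [2, 8, 9], [4], [6], [7]].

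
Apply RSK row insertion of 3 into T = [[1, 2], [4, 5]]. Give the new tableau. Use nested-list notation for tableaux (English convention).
3 is larger than every entry of row 1, so it is appended to row 1. The new tableau is [[1, 2, 3], [4, 5]].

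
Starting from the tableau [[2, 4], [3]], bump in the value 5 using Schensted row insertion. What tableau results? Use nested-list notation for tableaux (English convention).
[[2, 4, 5], [3]]

5 is larger than every entry of row 1, so it is appended to row 1. The new tableau is [[2, 4, 5], [3]].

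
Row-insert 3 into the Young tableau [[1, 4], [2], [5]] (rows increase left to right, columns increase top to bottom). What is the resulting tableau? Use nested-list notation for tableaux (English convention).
[[1, 3], [2, 4], [5]]

In row 1, 3 replaces 4 (the leftmost entry greater than 3); 4 is bumped to row 2. 4 is appended to row 2. The new tableau is [[1, 3], [2, 4], [5]].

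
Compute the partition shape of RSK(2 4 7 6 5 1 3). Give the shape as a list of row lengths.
[3, 2, 1, 1]

Row-insert each entry into an empty tableau.

After inserting 2: P = [[2]].
After inserting 4: P = [[2, 4]].
After inserting 7: P = [[2, 4, 7]].
After inserting 6: P = [[2, 4, 6], [7]].
After inserting 5: P = [[2, 4, 5], [6], [7]].
After inserting 1: P = [[1, 4, 5], [2], [6], [7]].
After inserting 3: P = [[1, 3, 5], [2, 4], [6], [7]].

The final insertion tableau P = [[1, 3, 5], [2, 4], [6], [7]] has shape [3, 2, 1, 1].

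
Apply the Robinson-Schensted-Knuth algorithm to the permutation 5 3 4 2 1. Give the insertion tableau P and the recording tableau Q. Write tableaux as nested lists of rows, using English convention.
P = [[1, 4], [2], [3], [5]], Q = [[1, 3], [2], [4], [5]]

Insert each entry of the permutation into P by Schensted row insertion, recording in Q the position of each new cell.

Insert 5: appended to row 1. P = [[5]].
Insert 3: 3 bumps 5 from row 1; 5 starts row 2. P = [[3], [5]].
Insert 4: appended to row 1. P = [[3, 4], [5]].
Insert 2: 2 bumps 3 from row 1; 3 bumps 5 from row 2; 5 starts row 3. P = [[2, 4], [3], [5]].
Insert 1: 1 bumps 2 from row 1; 2 bumps 3 from row 2; 3 bumps 5 from row 3; 5 starts row 4. P = [[1, 4], [2], [3], [5]].

So P = [[1, 4], [2], [3], [5]], Q = [[1, 3], [2], [4], [5]].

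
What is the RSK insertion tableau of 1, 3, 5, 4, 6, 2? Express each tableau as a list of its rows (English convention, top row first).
P = [[1, 2, 4, 6], [3], [5]]

Insert 1: appended to row 1. P = [[1]].
Insert 3: appended to row 1. P = [[1, 3]].
Insert 5: appended to row 1. P = [[1, 3, 5]].
Insert 4: 4 bumps 5 from row 1; 5 starts row 2. P = [[1, 3, 4], [5]].
Insert 6: appended to row 1. P = [[1, 3, 4, 6], [5]].
Insert 2: 2 bumps 3 from row 1; 3 bumps 5 from row 2; 5 starts row 3. P = [[1, 2, 4, 6], [3], [5]].

So P = [[1, 2, 4, 6], [3], [5]].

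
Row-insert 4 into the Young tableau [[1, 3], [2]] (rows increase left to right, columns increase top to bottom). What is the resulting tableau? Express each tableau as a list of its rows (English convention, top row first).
4 is larger than every entry of row 1, so it is appended to row 1. The new tableau is [[1, 3, 4], [2]].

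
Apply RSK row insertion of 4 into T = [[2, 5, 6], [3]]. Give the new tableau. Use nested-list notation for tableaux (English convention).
[[2, 4, 6], [3, 5]]

In row 1, 4 replaces 5 (the leftmost entry greater than 4); 5 is bumped to row 2. 5 is appended to row 2. The new tableau is [[2, 4, 6], [3, 5]].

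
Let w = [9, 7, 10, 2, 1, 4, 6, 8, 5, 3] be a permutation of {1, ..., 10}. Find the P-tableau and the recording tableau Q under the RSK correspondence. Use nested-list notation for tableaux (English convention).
Insert each entry of the permutation into P by Schensted row insertion, recording in Q the position of each new cell.

Insert 9: appended to row 1. P = [[9]], Q = [[1]].
Insert 7: 7 bumps 9 from row 1; 9 starts row 2. P = [[7], [9]], Q = [[1], [2]].
Insert 10: appended to row 1. P = [[7, 10], [9]], Q = [[1, 3], [2]].
Insert 2: 2 bumps 7 from row 1; 7 bumps 9 from row 2; 9 starts row 3. P = [[2, 10], [7], [9]], Q = [[1, 3], [2], [4]].
Insert 1: 1 bumps 2 from row 1; 2 bumps 7 from row 2; 7 bumps 9 from row 3; 9 starts row 4. P = [[1, 10], [2], [7], [9]], Q = [[1, 3], [2], [4], [5]].
Insert 4: 4 bumps 10 from row 1; 10 appends to row 2. P = [[1, 4], [2, 10], [7], [9]], Q = [[1, 3], [2, 6], [4], [5]].
Insert 6: appended to row 1. P = [[1, 4, 6], [2, 10], [7], [9]], Q = [[1, 3, 7], [2, 6], [4], [5]].
Insert 8: appended to row 1. P = [[1, 4, 6, 8], [2, 10], [7], [9]], Q = [[1, 3, 7, 8], [2, 6], [4], [5]].
Insert 5: 5 bumps 6 from row 1; 6 bumps 10 from row 2; 10 appends to row 3. P = [[1, 4, 5, 8], [2, 6], [7, 10], [9]], Q = [[1, 3, 7, 8], [2, 6], [4, 9], [5]].
Insert 3: 3 bumps 4 from row 1; 4 bumps 6 from row 2; 6 bumps 7 from row 3; 7 bumps 9 from row 4; 9 starts row 5. P = [[1, 3, 5, 8], [2, 4], [6, 10], [7], [9]], Q = [[1, 3, 7, 8], [2, 6], [4, 9], [5], [10]].

So P = [[1, 3, 5, 8], [2, 4], [6, 10], [7], [9]], Q = [[1, 3, 7, 8], [2, 6], [4, 9], [5], [10]].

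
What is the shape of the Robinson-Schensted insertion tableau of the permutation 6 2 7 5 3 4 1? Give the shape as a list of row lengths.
[3, 2, 1, 1]

Row-insert each entry into an empty tableau.

After inserting 6: P = [[6]].
After inserting 2: P = [[2], [6]].
After inserting 7: P = [[2, 7], [6]].
After inserting 5: P = [[2, 5], [6, 7]].
After inserting 3: P = [[2, 3], [5, 7], [6]].
After inserting 4: P = [[2, 3, 4], [5, 7], [6]].
After inserting 1: P = [[1, 3, 4], [2, 7], [5], [6]].

The final insertion tableau P = [[1, 3, 4], [2, 7], [5], [6]] has shape [3, 2, 1, 1].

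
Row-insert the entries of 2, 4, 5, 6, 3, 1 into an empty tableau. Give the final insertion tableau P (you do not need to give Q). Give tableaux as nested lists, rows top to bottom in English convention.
Insert 2: appended to row 1. P = [[2]].
Insert 4: appended to row 1. P = [[2, 4]].
Insert 5: appended to row 1. P = [[2, 4, 5]].
Insert 6: appended to row 1. P = [[2, 4, 5, 6]].
Insert 3: 3 bumps 4 from row 1; 4 starts row 2. P = [[2, 3, 5, 6], [4]].
Insert 1: 1 bumps 2 from row 1; 2 bumps 4 from row 2; 4 starts row 3. P = [[1, 3, 5, 6], [2], [4]].

So P = [[1, 3, 5, 6], [2], [4]].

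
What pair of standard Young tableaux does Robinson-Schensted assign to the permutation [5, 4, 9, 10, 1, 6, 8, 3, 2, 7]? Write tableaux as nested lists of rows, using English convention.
Insert each entry of the permutation into P by Schensted row insertion, recording in Q the position of each new cell.

After inserting 5: P = [[5]].
After inserting 4: P = [[4], [5]].
After inserting 9: P = [[4, 9], [5]].
After inserting 10: P = [[4, 9, 10], [5]].
After inserting 1: P = [[1, 9, 10], [4], [5]].
After inserting 6: P = [[1, 6, 10], [4, 9], [5]].
After inserting 8: P = [[1, 6, 8], [4, 9, 10], [5]].
After inserting 3: P = [[1, 3, 8], [4, 6, 10], [5, 9]].
After inserting 2: P = [[1, 2, 8], [3, 6, 10], [4, 9], [5]].
After inserting 7: P = [[1, 2, 7], [3, 6, 8], [4, 9, 10], [5]].

So P = [[1, 2, 7], [3, 6, 8], [4, 9, 10], [5]], Q = [[1, 3, 4], [2, 6, 7], [5, 8, 10], [9]].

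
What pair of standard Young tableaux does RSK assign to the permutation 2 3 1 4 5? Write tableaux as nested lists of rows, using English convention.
P = [[1, 3, 4, 5], [2]], Q = [[1, 2, 4, 5], [3]]

Insert each entry of the permutation into P by Schensted row insertion, recording in Q the position of each new cell.

Insert 2: appended to row 1. P = [[2]].
Insert 3: appended to row 1. P = [[2, 3]].
Insert 1: 1 bumps 2 from row 1; 2 starts row 2. P = [[1, 3], [2]].
Insert 4: appended to row 1. P = [[1, 3, 4], [2]].
Insert 5: appended to row 1. P = [[1, 3, 4, 5], [2]].

So P = [[1, 3, 4, 5], [2]], Q = [[1, 2, 4, 5], [3]].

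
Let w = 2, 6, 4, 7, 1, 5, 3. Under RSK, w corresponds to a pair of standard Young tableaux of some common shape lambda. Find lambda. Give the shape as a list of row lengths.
[3, 2, 2]

RSK row insertion gives P = [[1, 3, 5], [2, 4], [6, 7]], which has shape [3, 2, 2].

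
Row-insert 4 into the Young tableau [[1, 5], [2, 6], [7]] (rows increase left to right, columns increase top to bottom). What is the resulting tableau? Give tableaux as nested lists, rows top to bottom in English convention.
In row 1, 4 replaces 5 (the leftmost entry greater than 4); 5 is bumped to row 2. In row 2, 5 replaces 6 (the leftmost entry greater than 5); 6 is bumped to row 3. In row 3, 6 replaces 7 (the leftmost entry greater than 6); 7 is bumped to row 4. 7 starts a new row 4. The new tableau is [[1, 4], [2, 5], [6], [7]].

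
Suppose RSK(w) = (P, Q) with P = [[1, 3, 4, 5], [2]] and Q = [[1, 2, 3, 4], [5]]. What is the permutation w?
2 3 4 5 1

Reverse RSK: for i = n, n-1, ..., 1, locate i in Q, remove the corresponding corner cell from P, and reverse-bump its entry up through P; the value ejected from row 1 is w(i).

So w = 2 3 4 5 1.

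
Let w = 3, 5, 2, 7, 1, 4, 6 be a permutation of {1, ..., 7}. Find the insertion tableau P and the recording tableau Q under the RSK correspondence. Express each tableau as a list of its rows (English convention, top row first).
P = [[1, 4, 6], [2, 5, 7], [3]], Q = [[1, 2, 4], [3, 6, 7], [5]]

Insert each entry of the permutation into P by Schensted row insertion, recording in Q the position of each new cell.

Insert 3: appended to row 1. P = [[3]].
Insert 5: appended to row 1. P = [[3, 5]].
Insert 2: 2 bumps 3 from row 1; 3 starts row 2. P = [[2, 5], [3]].
Insert 7: appended to row 1. P = [[2, 5, 7], [3]].
Insert 1: 1 bumps 2 from row 1; 2 bumps 3 from row 2; 3 starts row 3. P = [[1, 5, 7], [2], [3]].
Insert 4: 4 bumps 5 from row 1; 5 appends to row 2. P = [[1, 4, 7], [2, 5], [3]].
Insert 6: 6 bumps 7 from row 1; 7 appends to row 2. P = [[1, 4, 6], [2, 5, 7], [3]].

So P = [[1, 4, 6], [2, 5, 7], [3]], Q = [[1, 2, 4], [3, 6, 7], [5]].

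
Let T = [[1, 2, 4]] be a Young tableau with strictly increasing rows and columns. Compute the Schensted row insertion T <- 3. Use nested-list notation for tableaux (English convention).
[[1, 2, 3], [4]]

In row 1, 3 replaces 4 (the leftmost entry greater than 3); 4 is bumped to row 2. 4 starts a new row 2. The new tableau is [[1, 2, 3], [4]].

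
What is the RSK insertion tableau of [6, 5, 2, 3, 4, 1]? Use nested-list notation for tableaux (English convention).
P = [[1, 3, 4], [2], [5], [6]]

Insert 6: appended to row 1. P = [[6]].
Insert 5: 5 bumps 6 from row 1; 6 starts row 2. P = [[5], [6]].
Insert 2: 2 bumps 5 from row 1; 5 bumps 6 from row 2; 6 starts row 3. P = [[2], [5], [6]].
Insert 3: appended to row 1. P = [[2, 3], [5], [6]].
Insert 4: appended to row 1. P = [[2, 3, 4], [5], [6]].
Insert 1: 1 bumps 2 from row 1; 2 bumps 5 from row 2; 5 bumps 6 from row 3; 6 starts row 4. P = [[1, 3, 4], [2], [5], [6]].

So P = [[1, 3, 4], [2], [5], [6]].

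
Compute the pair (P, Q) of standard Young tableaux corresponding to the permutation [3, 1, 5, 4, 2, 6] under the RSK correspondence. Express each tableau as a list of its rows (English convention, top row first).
Insert each entry of the permutation into P by Schensted row insertion, recording in Q the position of each new cell.

Insert 3: appended to row 1. P = [[3]], Q = [[1]].
Insert 1: 1 bumps 3 from row 1; 3 starts row 2. P = [[1], [3]], Q = [[1], [2]].
Insert 5: appended to row 1. P = [[1, 5], [3]], Q = [[1, 3], [2]].
Insert 4: 4 bumps 5 from row 1; 5 appends to row 2. P = [[1, 4], [3, 5]], Q = [[1, 3], [2, 4]].
Insert 2: 2 bumps 4 from row 1; 4 bumps 5 from row 2; 5 starts row 3. P = [[1, 2], [3, 4], [5]], Q = [[1, 3], [2, 4], [5]].
Insert 6: appended to row 1. P = [[1, 2, 6], [3, 4], [5]], Q = [[1, 3, 6], [2, 4], [5]].

So P = [[1, 2, 6], [3, 4], [5]], Q = [[1, 3, 6], [2, 4], [5]].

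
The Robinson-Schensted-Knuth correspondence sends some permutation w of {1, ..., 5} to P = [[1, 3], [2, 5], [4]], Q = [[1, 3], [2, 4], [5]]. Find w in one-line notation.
4 2 5 3 1

Reverse the RSK construction: for i from n down to 1, find the cell of Q containing i, remove the entry at that cell from P, and reverse-bump it up through P; the value ejected from row 1 is w(i).

Step i=5: Q has 5 at row 3, column 1; remove 4 from row 3 of P and reverse-bump: 4 enters row 2 and ejects 2; 2 enters row 1 and ejects 1. So w(5) = 1. P is now [[2, 3], [4, 5]].
Step i=4: Q has 4 at row 2, column 2; remove 5 from row 2 of P and reverse-bump: 5 enters row 1 and ejects 3. So w(4) = 3. P is now [[2, 5], [4]].
Step i=3: Q has 3 at row 1, column 2; remove that cell from P, ejecting 5. So w(3) = 5. P is now [[2], [4]].
Step i=2: Q has 2 at row 2, column 1; remove 4 from row 2 of P and reverse-bump: 4 enters row 1 and ejects 2. So w(2) = 2. P is now [[4]].
Step i=1: Q has 1 at row 1, column 1; remove that cell from P, ejecting 4. So w(1) = 4. P is now [].

So w = 4 2 5 3 1.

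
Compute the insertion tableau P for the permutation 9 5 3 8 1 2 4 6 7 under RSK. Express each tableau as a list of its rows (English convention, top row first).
P = [[1, 2, 4, 6, 7], [3, 8], [5], [9]]

Insert 9: appended to row 1. P = [[9]].
Insert 5: 5 bumps 9 from row 1; 9 starts row 2. P = [[5], [9]].
Insert 3: 3 bumps 5 from row 1; 5 bumps 9 from row 2; 9 starts row 3. P = [[3], [5], [9]].
Insert 8: appended to row 1. P = [[3, 8], [5], [9]].
Insert 1: 1 bumps 3 from row 1; 3 bumps 5 from row 2; 5 bumps 9 from row 3; 9 starts row 4. P = [[1, 8], [3], [5], [9]].
Insert 2: 2 bumps 8 from row 1; 8 appends to row 2. P = [[1, 2], [3, 8], [5], [9]].
Insert 4: appended to row 1. P = [[1, 2, 4], [3, 8], [5], [9]].
Insert 6: appended to row 1. P = [[1, 2, 4, 6], [3, 8], [5], [9]].
Insert 7: appended to row 1. P = [[1, 2, 4, 6, 7], [3, 8], [5], [9]].

So P = [[1, 2, 4, 6, 7], [3, 8], [5], [9]].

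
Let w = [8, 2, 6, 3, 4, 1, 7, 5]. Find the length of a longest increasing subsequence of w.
4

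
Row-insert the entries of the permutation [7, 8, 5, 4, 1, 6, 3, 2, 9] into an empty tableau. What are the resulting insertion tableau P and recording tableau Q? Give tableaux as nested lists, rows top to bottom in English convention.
P = [[1, 2, 9], [3, 6], [4, 8], [5], [7]], Q = [[1, 2, 9], [3, 6], [4, 7], [5], [8]]

Insert each entry of the permutation into P by Schensted row insertion, recording in Q the position of each new cell.

After inserting 7: P = [[7]].
After inserting 8: P = [[7, 8]].
After inserting 5: P = [[5, 8], [7]].
After inserting 4: P = [[4, 8], [5], [7]].
After inserting 1: P = [[1, 8], [4], [5], [7]].
After inserting 6: P = [[1, 6], [4, 8], [5], [7]].
After inserting 3: P = [[1, 3], [4, 6], [5, 8], [7]].
After inserting 2: P = [[1, 2], [3, 6], [4, 8], [5], [7]].
After inserting 9: P = [[1, 2, 9], [3, 6], [4, 8], [5], [7]].

So P = [[1, 2, 9], [3, 6], [4, 8], [5], [7]], Q = [[1, 2, 9], [3, 6], [4, 7], [5], [8]].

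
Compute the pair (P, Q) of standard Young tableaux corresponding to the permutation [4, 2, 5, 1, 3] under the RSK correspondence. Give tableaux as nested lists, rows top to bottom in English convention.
Insert each entry of the permutation into P by Schensted row insertion, recording in Q the position of each new cell.

Insert 4: appended to row 1. P = [[4]].
Insert 2: 2 bumps 4 from row 1; 4 starts row 2. P = [[2], [4]].
Insert 5: appended to row 1. P = [[2, 5], [4]].
Insert 1: 1 bumps 2 from row 1; 2 bumps 4 from row 2; 4 starts row 3. P = [[1, 5], [2], [4]].
Insert 3: 3 bumps 5 from row 1; 5 appends to row 2. P = [[1, 3], [2, 5], [4]].

So P = [[1, 3], [2, 5], [4]], Q = [[1, 3], [2, 5], [4]].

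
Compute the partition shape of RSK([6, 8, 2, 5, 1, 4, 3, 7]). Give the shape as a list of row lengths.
[3, 2, 2, 1]

Row-insert each entry into an empty tableau.

After inserting 6: P = [[6]].
After inserting 8: P = [[6, 8]].
After inserting 2: P = [[2, 8], [6]].
After inserting 5: P = [[2, 5], [6, 8]].
After inserting 1: P = [[1, 5], [2, 8], [6]].
After inserting 4: P = [[1, 4], [2, 5], [6, 8]].
After inserting 3: P = [[1, 3], [2, 4], [5, 8], [6]].
After inserting 7: P = [[1, 3, 7], [2, 4], [5, 8], [6]].

The final insertion tableau P = [[1, 3, 7], [2, 4], [5, 8], [6]] has shape [3, 2, 2, 1].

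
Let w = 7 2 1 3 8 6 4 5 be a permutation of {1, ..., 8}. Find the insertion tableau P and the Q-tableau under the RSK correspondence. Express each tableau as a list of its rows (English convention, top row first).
P = [[1, 3, 4, 5], [2, 6], [7, 8]], Q = [[1, 4, 5, 8], [2, 6], [3, 7]]

Insert each entry of the permutation into P by Schensted row insertion, recording in Q the position of each new cell.

Insert 7: appended to row 1. P = [[7]].
Insert 2: 2 bumps 7 from row 1; 7 starts row 2. P = [[2], [7]].
Insert 1: 1 bumps 2 from row 1; 2 bumps 7 from row 2; 7 starts row 3. P = [[1], [2], [7]].
Insert 3: appended to row 1. P = [[1, 3], [2], [7]].
Insert 8: appended to row 1. P = [[1, 3, 8], [2], [7]].
Insert 6: 6 bumps 8 from row 1; 8 appends to row 2. P = [[1, 3, 6], [2, 8], [7]].
Insert 4: 4 bumps 6 from row 1; 6 bumps 8 from row 2; 8 appends to row 3. P = [[1, 3, 4], [2, 6], [7, 8]].
Insert 5: appended to row 1. P = [[1, 3, 4, 5], [2, 6], [7, 8]].

So P = [[1, 3, 4, 5], [2, 6], [7, 8]], Q = [[1, 4, 5, 8], [2, 6], [3, 7]].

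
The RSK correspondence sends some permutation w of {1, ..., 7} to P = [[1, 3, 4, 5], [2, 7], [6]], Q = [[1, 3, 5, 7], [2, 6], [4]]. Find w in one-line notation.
6 2 3 1 7 4 5

Reverse the RSK construction: for i from n down to 1, find the cell of Q containing i, remove the entry at that cell from P, and reverse-bump it up through P; the value ejected from row 1 is w(i).

Step i=7: Q has 7 at row 1, column 4; remove that cell from P, ejecting 5. So w(7) = 5. P is now [[1, 3, 4], [2, 7], [6]].
Step i=6: Q has 6 at row 2, column 2; remove 7 from row 2 of P and reverse-bump: 7 enters row 1 and ejects 4. So w(6) = 4. P is now [[1, 3, 7], [2], [6]].
Step i=5: Q has 5 at row 1, column 3; remove that cell from P, ejecting 7. So w(5) = 7. P is now [[1, 3], [2], [6]].
Step i=4: Q has 4 at row 3, column 1; remove 6 from row 3 of P and reverse-bump: 6 enters row 2 and ejects 2; 2 enters row 1 and ejects 1. So w(4) = 1. P is now [[2, 3], [6]].
Step i=3: Q has 3 at row 1, column 2; remove that cell from P, ejecting 3. So w(3) = 3. P is now [[2], [6]].
Step i=2: Q has 2 at row 2, column 1; remove 6 from row 2 of P and reverse-bump: 6 enters row 1 and ejects 2. So w(2) = 2. P is now [[6]].
Step i=1: Q has 1 at row 1, column 1; remove that cell from P, ejecting 6. So w(1) = 6. P is now [].

So w = 6 2 3 1 7 4 5.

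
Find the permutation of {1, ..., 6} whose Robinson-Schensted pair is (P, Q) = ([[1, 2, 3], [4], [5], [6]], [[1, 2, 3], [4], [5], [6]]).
1 2 6 5 4 3

Reverse RSK: for i = n, n-1, ..., 1, locate i in Q, remove the corresponding corner cell from P, and reverse-bump its entry up through P; the value ejected from row 1 is w(i).

So w = 1 2 6 5 4 3.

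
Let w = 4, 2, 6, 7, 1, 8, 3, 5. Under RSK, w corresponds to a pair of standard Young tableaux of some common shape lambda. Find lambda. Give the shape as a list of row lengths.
Row-insert each entry into an empty tableau.

After inserting 4: P = [[4]].
After inserting 2: P = [[2], [4]].
After inserting 6: P = [[2, 6], [4]].
After inserting 7: P = [[2, 6, 7], [4]].
After inserting 1: P = [[1, 6, 7], [2], [4]].
After inserting 8: P = [[1, 6, 7, 8], [2], [4]].
After inserting 3: P = [[1, 3, 7, 8], [2, 6], [4]].
After inserting 5: P = [[1, 3, 5, 8], [2, 6, 7], [4]].

The final insertion tableau P = [[1, 3, 5, 8], [2, 6, 7], [4]] has shape [4, 3, 1].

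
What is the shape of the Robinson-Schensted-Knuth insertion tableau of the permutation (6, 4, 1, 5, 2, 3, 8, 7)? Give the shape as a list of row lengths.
[4, 3, 1]

RSK row insertion gives P = [[1, 2, 3, 7], [4, 5, 8], [6]], which has shape [4, 3, 1].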